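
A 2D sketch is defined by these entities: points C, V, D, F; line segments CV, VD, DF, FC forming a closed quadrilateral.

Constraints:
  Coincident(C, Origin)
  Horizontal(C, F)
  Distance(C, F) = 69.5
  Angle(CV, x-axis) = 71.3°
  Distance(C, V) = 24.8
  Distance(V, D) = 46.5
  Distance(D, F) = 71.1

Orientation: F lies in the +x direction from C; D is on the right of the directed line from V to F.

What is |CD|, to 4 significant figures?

22.74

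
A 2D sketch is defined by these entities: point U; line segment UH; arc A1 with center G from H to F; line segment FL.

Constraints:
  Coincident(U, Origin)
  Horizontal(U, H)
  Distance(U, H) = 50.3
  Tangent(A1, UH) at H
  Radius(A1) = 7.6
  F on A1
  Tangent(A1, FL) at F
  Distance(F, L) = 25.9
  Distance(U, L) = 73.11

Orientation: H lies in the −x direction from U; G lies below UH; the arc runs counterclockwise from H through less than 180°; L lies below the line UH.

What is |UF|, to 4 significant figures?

57.50

Checks: |GF| = 7.600 ✓; ∠(GF, FL) = 90.00° ✓; |FL| = 25.90 ✓; |UL| = 73.11 ✓.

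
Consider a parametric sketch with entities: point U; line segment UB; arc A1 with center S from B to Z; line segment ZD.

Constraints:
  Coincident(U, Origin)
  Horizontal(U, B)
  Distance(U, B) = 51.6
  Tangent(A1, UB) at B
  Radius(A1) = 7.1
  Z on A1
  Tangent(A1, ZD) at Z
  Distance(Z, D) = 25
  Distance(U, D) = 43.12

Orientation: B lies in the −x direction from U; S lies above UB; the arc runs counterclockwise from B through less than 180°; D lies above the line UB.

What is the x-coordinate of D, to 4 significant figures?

-34.14

Checks: |UB| = 51.60 ✓; |SZ| = 7.100 ✓; ∠(SZ, ZD) = 90.00° ✓; |ZD| = 25.00 ✓; |UD| = 43.12 ✓.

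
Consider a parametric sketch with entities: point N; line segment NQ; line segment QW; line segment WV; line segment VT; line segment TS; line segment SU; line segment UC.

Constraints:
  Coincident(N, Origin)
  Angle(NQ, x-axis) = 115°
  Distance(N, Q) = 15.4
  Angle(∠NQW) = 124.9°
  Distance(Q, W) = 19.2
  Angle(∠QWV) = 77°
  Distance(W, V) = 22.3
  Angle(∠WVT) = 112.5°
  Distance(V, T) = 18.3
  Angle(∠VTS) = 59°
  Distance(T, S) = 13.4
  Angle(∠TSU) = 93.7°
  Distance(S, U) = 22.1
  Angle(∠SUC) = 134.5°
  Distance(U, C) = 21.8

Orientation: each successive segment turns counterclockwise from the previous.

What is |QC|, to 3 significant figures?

50.0

N is at the origin; NQ runs at 115.0° with length 15.4, so Q = (-6.51, 14.0). ∠NQW = 124.9° gives QW at 170° from the x-axis; with |QW| = 19.2, W = (-25.4, 17.3). ∠QWV = 77.0° gives WV at -86.9° from the x-axis; with |WV| = 22.3, V = (-24.2, -5.01). ∠WVT = 112.5° gives VT at -19.4° from the x-axis; with |VT| = 18.3, T = (-6.96, -11.1). ∠VTS = 59.0° gives TS at 102° from the x-axis; with |TS| = 13.4, S = (-9.65, 2.04). ∠TSU = 93.7° gives SU at -172° from the x-axis; with |SU| = 22.1, U = (-31.5, -0.999). ∠SUC = 134.5° gives UC at -127° from the x-axis; with |UC| = 21.8, C = (-44.5, -18.5). Then |QC| = |C − Q| = 50.0.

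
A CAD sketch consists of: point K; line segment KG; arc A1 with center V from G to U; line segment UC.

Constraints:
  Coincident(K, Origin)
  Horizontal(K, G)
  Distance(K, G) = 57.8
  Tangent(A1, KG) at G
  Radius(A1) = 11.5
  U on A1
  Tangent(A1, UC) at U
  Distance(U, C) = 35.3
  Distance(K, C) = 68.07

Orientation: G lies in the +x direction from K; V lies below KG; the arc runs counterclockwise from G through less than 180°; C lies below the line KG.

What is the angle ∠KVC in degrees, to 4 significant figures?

87.15°

Checks: K = (0.00, 0.00) ✓; |VU| = 11.50 ✓; ∠(VU, UC) = 90.00° ✓; |UC| = 35.30 ✓; |KC| = 68.07 ✓.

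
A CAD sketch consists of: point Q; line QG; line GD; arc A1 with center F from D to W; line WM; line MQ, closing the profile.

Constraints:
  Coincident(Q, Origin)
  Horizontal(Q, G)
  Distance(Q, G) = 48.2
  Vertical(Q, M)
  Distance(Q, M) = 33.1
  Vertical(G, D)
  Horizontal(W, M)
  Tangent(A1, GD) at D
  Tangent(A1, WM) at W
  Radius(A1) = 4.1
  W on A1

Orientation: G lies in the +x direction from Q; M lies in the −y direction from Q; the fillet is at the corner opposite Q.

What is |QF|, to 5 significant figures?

52.781

Q is at the origin; QG is horizontal with |QG| = 48.2 and G on the +x side, so G = (48.200, 0.0000). QM is vertical with |QM| = 33.1 and M on the −y side, so M = (0.0000, -33.100). The virtual corner opposite Q is at (48.200, -33.100). The tangent condition forces FD to be normal to GD and tangency of A1 to WM means the radius FW is perpendicular to WM, with radius 4.1, so the center F sits 4.1 in from both sides at F = (44.100, -29.000). Then |QF| = |F − Q| = 52.781.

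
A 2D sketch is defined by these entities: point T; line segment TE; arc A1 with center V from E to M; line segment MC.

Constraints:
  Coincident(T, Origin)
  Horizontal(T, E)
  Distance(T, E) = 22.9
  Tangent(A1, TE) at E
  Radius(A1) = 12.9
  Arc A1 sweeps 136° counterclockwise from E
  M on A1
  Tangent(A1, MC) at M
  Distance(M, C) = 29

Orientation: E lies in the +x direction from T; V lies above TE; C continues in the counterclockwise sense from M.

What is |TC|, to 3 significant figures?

43.7

T is at the origin; TE is horizontal with |TE| = 22.9 and E on the +x side, so E = (22.9, 0.00). A1 meets TE tangentially, so VE is at right angles to TE, so V = E + (0, 12.9) = (22.9, 12.9). On A1, E sits at bearing -90° from V; a 136° counterclockwise sweep puts M at bearing 46°, so M = V + 12.9·(cos 46°, sin 46°) = (31.9, 22.2). A1 meets MC tangentially, so VM is at right angles to MC, so MC runs along (−sin 46°, cos 46°); with |MC| = 29.0, C = (11.0, 42.3). Then |TC| = |C − T| = 43.7.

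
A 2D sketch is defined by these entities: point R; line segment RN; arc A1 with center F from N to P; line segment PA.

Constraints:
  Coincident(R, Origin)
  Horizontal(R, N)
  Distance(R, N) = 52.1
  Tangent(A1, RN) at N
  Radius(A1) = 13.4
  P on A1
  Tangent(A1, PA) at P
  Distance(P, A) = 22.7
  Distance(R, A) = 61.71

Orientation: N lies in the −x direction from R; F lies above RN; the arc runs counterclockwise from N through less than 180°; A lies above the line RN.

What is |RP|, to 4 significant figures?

43.50

R is at the origin; RN is horizontal with |RN| = 52.1 and N on the −x side, so N = (-52.10, 0.000). A1 meets RN tangentially, so FN is at right angles to RN, so F = N + (0, 13.4) = (-52.10, 13.40). Since FP ⟂ PA (tangency), |FA| = √(13.4² + 22.7²) = 26.36 regardless of where P sits on A1. So A lies on both circle(R, 61.71) and circle(F, 26.36); the above-RN intersection is A = (-47.53, 39.36). P is the foot of the tangent from A: P = (-39.55, 18.11).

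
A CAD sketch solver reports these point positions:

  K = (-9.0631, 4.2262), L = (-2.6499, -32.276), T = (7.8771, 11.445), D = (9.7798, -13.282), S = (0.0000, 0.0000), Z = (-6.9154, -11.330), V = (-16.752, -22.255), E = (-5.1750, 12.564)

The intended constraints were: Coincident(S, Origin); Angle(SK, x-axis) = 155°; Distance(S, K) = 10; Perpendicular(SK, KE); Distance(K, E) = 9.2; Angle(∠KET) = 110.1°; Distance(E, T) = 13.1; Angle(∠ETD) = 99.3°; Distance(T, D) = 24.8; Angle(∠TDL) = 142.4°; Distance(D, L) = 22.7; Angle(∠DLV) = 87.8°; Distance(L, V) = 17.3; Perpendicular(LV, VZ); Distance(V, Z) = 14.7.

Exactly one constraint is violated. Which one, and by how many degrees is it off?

Perpendicular(LV, VZ) — off by 6.60°.

S = (0.00, 0.00) ✓; SK at 155.0° ✓; |SK| = 10.00 ✓; ∠(SK, KE) = 90.00° ✓; |KE| = 9.200 ✓; ∠KET = 110.1° ✓; |ET| = 13.10 ✓; ∠ETD = 99.30° ✓; |TD| = 24.80 ✓; ∠TDL = 142.4° ✓; |DL| = 22.70 ✓; ∠DLV = 87.80° ✓; |LV| = 17.30 ✓; ∠(LV, VZ) = 96.60° ✗; |VZ| = 14.70 ✓.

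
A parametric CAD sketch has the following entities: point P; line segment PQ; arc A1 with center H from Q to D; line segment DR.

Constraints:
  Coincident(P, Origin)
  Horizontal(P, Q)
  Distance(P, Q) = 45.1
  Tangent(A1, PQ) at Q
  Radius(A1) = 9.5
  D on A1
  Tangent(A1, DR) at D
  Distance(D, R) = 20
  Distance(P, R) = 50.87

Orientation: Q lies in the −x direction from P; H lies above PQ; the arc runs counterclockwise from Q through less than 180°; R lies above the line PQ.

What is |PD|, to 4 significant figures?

37.66

Checks: |PQ| = 45.10 ✓; |HQ| = 9.500 ✓; |HD| = 9.500 ✓; ∠(HD, DR) = 90.00° ✓; |DR| = 20.00 ✓; |PR| = 50.87 ✓.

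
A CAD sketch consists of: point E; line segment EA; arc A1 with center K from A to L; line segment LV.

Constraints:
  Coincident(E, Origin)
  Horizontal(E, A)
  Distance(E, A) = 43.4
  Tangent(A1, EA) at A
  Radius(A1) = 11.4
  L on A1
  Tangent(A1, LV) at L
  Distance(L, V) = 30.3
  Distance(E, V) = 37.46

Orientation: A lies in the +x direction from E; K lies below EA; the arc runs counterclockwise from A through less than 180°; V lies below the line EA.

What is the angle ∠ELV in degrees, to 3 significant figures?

71.1°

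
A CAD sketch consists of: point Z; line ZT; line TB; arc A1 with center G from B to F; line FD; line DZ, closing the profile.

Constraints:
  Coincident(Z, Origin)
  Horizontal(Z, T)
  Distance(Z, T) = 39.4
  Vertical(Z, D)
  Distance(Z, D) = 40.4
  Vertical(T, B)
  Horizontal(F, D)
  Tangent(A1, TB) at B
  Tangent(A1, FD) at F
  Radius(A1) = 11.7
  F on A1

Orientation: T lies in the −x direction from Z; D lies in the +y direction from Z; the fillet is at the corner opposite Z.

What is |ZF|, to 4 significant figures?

48.98

The virtual corner opposite Z is at (-39.40, 40.40). Tangency of A1 to TB means the radius GB is perpendicular to TB and tangency of A1 to FD means the radius GF is perpendicular to FD, with radius 11.7, so the center G sits 11.7 in from both sides at G = (-27.70, 28.70). That places the tangent points at B = (-39.40, 28.70) on TB and F = (-27.70, 40.40) on FD. Then |ZF| = |F − Z| = 48.98.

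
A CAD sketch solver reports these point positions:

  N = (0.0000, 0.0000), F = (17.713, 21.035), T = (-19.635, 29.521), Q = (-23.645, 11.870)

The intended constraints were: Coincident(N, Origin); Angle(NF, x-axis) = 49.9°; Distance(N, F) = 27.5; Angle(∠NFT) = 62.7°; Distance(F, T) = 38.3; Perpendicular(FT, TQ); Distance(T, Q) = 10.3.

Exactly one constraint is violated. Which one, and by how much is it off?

Distance(T, Q) = 10.3 — off by 7.80.

N = (0.00, 0.00) ✓; NF at 49.90° ✓; |NF| = 27.50 ✓; ∠NFT = 62.70° ✓; |FT| = 38.30 ✓; ∠(FT, TQ) = 90.00° ✓; |TQ| = 18.10 ✗.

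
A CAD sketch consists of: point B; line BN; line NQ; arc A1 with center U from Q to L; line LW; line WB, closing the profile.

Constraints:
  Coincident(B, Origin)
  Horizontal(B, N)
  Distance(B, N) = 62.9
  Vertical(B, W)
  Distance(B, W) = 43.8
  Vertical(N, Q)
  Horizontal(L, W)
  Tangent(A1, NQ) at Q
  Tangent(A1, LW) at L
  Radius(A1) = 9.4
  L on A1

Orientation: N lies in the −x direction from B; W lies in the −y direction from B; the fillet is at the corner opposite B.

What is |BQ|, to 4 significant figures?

71.69

The virtual corner opposite B is at (-62.90, -43.80). Tangency of A1 to NQ means the radius UQ is perpendicular to NQ and the tangent condition forces UL to be normal to LW, with radius 9.4, so the center U sits 9.4 in from both sides at U = (-53.50, -34.40). That places the tangent points at Q = (-62.90, -34.40) on NQ and L = (-53.50, -43.80) on LW. Then |BQ| = |Q − B| = 71.69.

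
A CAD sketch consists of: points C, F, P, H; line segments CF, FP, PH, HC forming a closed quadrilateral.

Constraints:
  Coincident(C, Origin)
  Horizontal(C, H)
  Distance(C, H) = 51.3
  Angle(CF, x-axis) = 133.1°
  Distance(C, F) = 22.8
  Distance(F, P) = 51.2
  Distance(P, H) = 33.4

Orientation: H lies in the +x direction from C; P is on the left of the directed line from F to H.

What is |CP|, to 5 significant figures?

44.625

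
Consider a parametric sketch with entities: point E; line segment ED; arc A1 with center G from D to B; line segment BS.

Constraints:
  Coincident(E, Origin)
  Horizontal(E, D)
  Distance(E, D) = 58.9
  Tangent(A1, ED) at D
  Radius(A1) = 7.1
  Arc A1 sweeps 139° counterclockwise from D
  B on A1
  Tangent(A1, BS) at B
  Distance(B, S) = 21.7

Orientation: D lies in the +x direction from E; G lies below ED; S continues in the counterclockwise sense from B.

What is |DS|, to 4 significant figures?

29.15

E is at the origin; ED is horizontal with |ED| = 58.9 and D on the +x side, so D = (58.90, 0.000). A1 meets ED tangentially, so GD is at right angles to ED, so G = D + (0, -7.1) = (58.90, -7.100). On A1, D sits at bearing 90° from G; a 139° counterclockwise sweep puts B at bearing 229°, so B = G + 7.1·(cos 229°, sin 229°) = (54.24, -12.46). The tangent condition forces GB to be normal to BS, so BS runs along (−sin 229°, cos 229°); with |BS| = 21.7, S = (70.62, -26.69). Then |DS| = |S − D| = 29.15.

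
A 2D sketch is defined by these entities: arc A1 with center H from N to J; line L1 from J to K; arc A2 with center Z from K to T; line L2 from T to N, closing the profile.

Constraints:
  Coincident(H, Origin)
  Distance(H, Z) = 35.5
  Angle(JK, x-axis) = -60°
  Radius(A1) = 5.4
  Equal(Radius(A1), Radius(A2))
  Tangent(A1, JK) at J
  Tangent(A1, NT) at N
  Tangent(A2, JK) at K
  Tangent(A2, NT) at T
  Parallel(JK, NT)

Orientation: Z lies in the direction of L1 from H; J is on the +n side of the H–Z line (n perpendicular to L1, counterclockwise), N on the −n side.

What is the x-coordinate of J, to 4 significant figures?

4.677

The slot axis is L1's direction at -60.0°, so u = (cos -60.0°, sin -60.0°) = (0.5000, -0.8660) and n = (−sin -60.0°, cos -60.0°) = (0.8660, 0.5000). H is at the origin and Z lies 35.5 along u from H, so Z = 35.5·u = (17.75, -30.74). Tangency of A1 to both parallel lines with radius 5.4 puts J and N at H ± 5.4·n: J = (4.677, 2.700), N = (-4.677, -2.700). So J.x = 4.677.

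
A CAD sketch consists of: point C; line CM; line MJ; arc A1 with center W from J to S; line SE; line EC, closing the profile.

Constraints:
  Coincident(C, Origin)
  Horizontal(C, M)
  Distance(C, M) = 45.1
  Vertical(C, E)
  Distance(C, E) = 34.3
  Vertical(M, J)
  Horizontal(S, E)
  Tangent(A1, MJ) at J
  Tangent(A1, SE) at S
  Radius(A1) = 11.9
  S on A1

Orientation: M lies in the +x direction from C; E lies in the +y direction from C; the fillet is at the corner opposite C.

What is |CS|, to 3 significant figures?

47.7

C is at the origin; CM is horizontal with |CM| = 45.1 and M on the +x side, so M = (45.1, 0.00). CE is vertical with |CE| = 34.3 and E on the +y side, so E = (0.00, 34.3). The virtual corner opposite C is at (45.1, 34.3). Tangency of A1 to MJ means the radius WJ is perpendicular to MJ and tangency of A1 to SE means the radius WS is perpendicular to SE, with radius 11.9, so the center W sits 11.9 in from both sides at W = (33.2, 22.4). That places the tangent points at J = (45.1, 22.4) on MJ and S = (33.2, 34.3) on SE. Then |CS| = |S − C| = 47.7.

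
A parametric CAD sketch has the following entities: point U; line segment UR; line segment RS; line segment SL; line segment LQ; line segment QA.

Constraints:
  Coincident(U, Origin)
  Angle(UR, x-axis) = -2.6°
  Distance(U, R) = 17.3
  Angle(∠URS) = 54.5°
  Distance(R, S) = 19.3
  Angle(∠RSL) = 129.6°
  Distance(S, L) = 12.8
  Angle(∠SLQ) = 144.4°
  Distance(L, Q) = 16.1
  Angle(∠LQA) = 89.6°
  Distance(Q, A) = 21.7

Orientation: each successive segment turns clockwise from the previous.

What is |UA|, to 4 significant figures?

13.57

U is at the origin; UR runs at -2.6° with length 17.3, so R = (17.28, -0.7848). ∠URS = 54.5° gives RS at -128.1° from the x-axis; with |RS| = 19.3, S = (5.373, -15.97). ∠RSL = 129.6° gives SL at -178.5° from the x-axis; with |SL| = 12.8, L = (-7.422, -16.31). ∠SLQ = 144.4° gives LQ at 145.9° from the x-axis; with |LQ| = 16.1, Q = (-20.75, -7.281). ∠LQA = 89.6° gives QA at 55.50° from the x-axis; with |QA| = 21.7, A = (-8.463, 10.60). Then |UA| = |A − U| = 13.57.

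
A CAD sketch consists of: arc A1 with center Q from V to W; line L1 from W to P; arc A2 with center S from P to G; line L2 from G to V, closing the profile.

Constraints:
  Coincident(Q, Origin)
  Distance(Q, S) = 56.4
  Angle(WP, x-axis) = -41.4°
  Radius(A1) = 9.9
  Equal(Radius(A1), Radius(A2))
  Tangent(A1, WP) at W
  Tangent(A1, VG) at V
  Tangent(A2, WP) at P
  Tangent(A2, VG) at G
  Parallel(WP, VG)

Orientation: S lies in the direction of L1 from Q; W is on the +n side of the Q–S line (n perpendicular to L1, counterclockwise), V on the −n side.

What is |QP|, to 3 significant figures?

57.3

The slot axis is L1's direction at -41.4°, so u = (cos -41.4°, sin -41.4°) = (0.750, -0.661) and n = (−sin -41.4°, cos -41.4°) = (0.661, 0.750). Q is at the origin and S lies 56.4 along u from Q, so S = 56.4·u = (42.3, -37.3). Tangency of A1 to both parallel lines with radius 9.9 puts W and V at Q ± 9.9·n: W = (6.55, 7.43), V = (-6.55, -7.43). Equal radii place P and G the same way about S: P = S + 9.9·n = (48.9, -29.9), G = S − 9.9·n = (35.8, -44.7). Then |QP| = |P − Q| = 57.3.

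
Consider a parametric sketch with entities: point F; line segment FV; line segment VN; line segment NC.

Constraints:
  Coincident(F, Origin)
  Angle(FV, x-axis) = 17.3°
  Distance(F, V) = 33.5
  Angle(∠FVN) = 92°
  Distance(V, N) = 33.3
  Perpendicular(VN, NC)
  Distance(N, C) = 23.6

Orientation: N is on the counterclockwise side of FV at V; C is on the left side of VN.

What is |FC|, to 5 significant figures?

35.857

∠FVN = 92.0°, so VN runs at 17.3° + (180° − 92.0°) = 105.30° from the x-axis; with |VN| = 33.3, N = V + 33.3·(cos 105.30°, sin 105.30°) = (23.198, 42.082). The perpendicularity gives NC at right angles to VN; with |NC| = 23.6 on the left of VN, C = N + 23.6·(-0.96456, -0.26387) = (0.43396, 35.854). Then |FC| = |C − F| = 35.857.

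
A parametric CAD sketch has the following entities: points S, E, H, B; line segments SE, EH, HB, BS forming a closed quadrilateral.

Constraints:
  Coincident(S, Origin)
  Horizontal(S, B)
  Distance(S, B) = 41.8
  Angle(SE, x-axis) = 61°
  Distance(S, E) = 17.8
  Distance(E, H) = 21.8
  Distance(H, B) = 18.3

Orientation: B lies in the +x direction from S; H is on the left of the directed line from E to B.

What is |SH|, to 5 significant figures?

33.594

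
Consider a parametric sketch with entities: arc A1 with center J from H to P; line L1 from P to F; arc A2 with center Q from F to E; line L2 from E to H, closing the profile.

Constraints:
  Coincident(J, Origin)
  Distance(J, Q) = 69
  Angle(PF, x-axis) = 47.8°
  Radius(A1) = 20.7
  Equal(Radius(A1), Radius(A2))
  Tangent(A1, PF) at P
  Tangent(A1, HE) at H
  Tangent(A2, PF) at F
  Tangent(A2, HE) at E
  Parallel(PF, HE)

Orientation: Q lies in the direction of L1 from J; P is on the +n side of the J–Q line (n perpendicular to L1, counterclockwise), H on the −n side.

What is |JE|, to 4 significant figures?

72.04

The slot axis is L1's direction at 47.8°, so u = (cos 47.8°, sin 47.8°) = (0.6717, 0.7408) and n = (−sin 47.8°, cos 47.8°) = (-0.7408, 0.6717). J is at the origin and Q lies 69.0 along u from J, so Q = 69.0·u = (46.35, 51.12). Tangency of A1 to both parallel lines with radius 20.7 puts P and H at J ± 20.7·n: P = (-15.33, 13.90), H = (15.33, -13.90). Equal radii place F and E the same way about Q: F = Q + 20.7·n = (31.01, 65.02), E = Q − 20.7·n = (61.68, 37.21). Then |JE| = |E − J| = 72.04.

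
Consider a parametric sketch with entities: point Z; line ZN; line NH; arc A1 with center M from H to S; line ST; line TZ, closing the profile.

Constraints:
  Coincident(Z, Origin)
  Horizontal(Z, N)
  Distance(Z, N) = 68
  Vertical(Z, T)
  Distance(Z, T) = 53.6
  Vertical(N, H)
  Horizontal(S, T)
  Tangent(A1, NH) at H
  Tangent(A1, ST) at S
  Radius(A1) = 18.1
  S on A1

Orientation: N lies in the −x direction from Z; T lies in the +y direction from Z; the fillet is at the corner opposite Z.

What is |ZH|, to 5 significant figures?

76.709

Z is at the origin; ZN is horizontal with |ZN| = 68.0 and N on the −x side, so N = (-68.000, 0.0000). ZT is vertical with |ZT| = 53.6 and T on the +y side, so T = (0.0000, 53.600). The virtual corner opposite Z is at (-68.000, 53.600). The tangent condition forces MH to be normal to NH and the tangent condition forces MS to be normal to ST, with radius 18.1, so the center M sits 18.1 in from both sides at M = (-49.900, 35.500). That places the tangent points at H = (-68.000, 35.500) on NH and S = (-49.900, 53.600) on ST. Then |ZH| = |H − Z| = 76.709.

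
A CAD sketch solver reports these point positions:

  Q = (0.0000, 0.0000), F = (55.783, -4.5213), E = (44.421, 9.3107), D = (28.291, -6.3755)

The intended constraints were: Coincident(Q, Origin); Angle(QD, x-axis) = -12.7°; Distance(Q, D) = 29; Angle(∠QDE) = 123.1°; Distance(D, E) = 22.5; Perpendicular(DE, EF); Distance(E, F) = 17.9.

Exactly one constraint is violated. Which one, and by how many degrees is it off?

Perpendicular(DE, EF) — off by 4.80°.

Q = (0.00, 0.00) ✓; QD at -12.70° ✓; |QD| = 29.00 ✓; ∠QDE = 123.1° ✓; |DE| = 22.50 ✓; ∠(DE, EF) = 94.80° ✗; |EF| = 17.90 ✓.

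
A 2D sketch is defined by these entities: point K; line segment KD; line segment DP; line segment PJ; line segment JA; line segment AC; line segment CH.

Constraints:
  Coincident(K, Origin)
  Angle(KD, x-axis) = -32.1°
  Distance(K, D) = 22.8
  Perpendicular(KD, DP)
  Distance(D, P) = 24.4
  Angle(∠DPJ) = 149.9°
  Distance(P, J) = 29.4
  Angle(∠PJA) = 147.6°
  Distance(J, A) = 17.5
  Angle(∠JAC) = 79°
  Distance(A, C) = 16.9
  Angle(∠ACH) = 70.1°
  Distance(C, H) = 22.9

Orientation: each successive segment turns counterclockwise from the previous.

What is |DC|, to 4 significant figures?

54.49

K is at the origin; KD runs at -32.1° with length 22.8, so D = (19.31, -12.12). KD is perpendicular to DP, so DP runs at 57.90°; with |DP| = 24.4, P = (32.28, 8.554). ∠DPJ = 149.9° gives PJ at 88.00° from the x-axis; with |PJ| = 29.4, J = (33.31, 37.94). ∠PJA = 147.6° gives JA at 120.4° from the x-axis; with |JA| = 17.5, A = (24.45, 53.03). ∠JAC = 79.0° gives AC at -138.6° from the x-axis; with |AC| = 16.9, C = (11.77, 41.85). Then |DC| = |C − D| = 54.49.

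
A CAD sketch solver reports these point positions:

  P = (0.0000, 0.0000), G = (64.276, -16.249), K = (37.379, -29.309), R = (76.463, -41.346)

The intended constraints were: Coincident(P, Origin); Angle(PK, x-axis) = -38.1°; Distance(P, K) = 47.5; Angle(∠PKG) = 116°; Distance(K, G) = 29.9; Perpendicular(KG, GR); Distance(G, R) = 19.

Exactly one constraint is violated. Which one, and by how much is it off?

Distance(G, R) = 19 — off by 8.90.

P = (0.00, 0.00) ✓; PK at -38.10° ✓; |PK| = 47.50 ✓; ∠PKG = 116.0° ✓; |KG| = 29.90 ✓; ∠(KG, GR) = 90.00° ✓; |GR| = 27.90 ✗.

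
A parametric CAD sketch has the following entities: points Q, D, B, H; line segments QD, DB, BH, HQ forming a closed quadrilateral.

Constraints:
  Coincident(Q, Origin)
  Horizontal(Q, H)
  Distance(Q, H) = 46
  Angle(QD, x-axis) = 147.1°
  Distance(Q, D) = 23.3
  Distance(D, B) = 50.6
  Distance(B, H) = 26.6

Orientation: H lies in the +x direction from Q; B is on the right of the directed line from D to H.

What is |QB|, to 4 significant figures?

27.31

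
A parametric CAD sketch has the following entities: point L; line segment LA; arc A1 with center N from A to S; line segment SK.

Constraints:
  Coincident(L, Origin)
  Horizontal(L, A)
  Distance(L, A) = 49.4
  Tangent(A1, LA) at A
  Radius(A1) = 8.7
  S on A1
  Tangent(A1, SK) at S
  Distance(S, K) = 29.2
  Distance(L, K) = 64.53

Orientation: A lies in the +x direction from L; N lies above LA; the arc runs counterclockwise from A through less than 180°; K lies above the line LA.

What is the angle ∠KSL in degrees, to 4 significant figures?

87.47°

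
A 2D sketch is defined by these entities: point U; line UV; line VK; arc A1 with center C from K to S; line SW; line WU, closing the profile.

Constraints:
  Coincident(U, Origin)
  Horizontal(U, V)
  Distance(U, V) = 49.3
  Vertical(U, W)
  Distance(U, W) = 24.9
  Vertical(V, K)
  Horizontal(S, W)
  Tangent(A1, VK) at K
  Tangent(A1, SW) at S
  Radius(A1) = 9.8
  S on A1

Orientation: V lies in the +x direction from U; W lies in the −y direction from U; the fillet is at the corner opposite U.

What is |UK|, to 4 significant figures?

51.56

U is at the origin; U and V share the same y with |UV| = 49.3 and V on the +x side, so V = (49.30, 0.000). U and W share the same x with |UW| = 24.9 and W on the −y side, so W = (0.000, -24.90). The virtual corner opposite U is at (49.30, -24.90). The tangent condition forces CK to be normal to VK and tangency of A1 to SW means the radius CS is perpendicular to SW, with radius 9.8, so the center C sits 9.8 in from both sides at C = (39.50, -15.10). That places the tangent points at K = (49.30, -15.10) on VK and S = (39.50, -24.90) on SW. Then |UK| = |K − U| = 51.56.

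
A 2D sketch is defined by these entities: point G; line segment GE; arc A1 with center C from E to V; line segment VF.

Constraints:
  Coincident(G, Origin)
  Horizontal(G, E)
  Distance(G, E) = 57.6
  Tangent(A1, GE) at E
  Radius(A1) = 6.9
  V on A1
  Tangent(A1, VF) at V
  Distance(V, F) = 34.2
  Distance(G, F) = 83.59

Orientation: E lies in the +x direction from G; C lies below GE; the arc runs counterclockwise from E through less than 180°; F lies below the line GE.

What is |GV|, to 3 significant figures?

53.6

G is at the origin; GE is horizontal with |GE| = 57.6 and E on the +x side, so E = (57.6, 0.00). Since A1 is tangent to GE there, CE ⟂ GE, so C = E + (0, -6.9) = (57.6, -6.90). Since CV ⟂ VF (tangency), |CF| = √(6.9² + 34.2²) = 34.9 regardless of where V sits on A1. So F lies on both circle(G, 83.59) and circle(C, 34.9); the below-GE intersection is F = (74.8, -37.2). V is the foot of the tangent from F: V = (52.4, -11.4).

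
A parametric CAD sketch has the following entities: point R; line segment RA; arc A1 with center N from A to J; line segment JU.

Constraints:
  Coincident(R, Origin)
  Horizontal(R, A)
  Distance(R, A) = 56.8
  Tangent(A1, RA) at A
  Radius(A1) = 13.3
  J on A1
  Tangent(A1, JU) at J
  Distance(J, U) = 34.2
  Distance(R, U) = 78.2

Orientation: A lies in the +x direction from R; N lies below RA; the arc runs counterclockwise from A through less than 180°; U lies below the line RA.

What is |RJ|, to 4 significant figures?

48.87

R is at the origin; R and A share the same y with |RA| = 56.8 and A on the +x side, so A = (56.80, 0.000). The tangent condition forces NA to be normal to RA, so N = A + (0, -13.3) = (56.80, -13.30). Since NJ ⟂ JU (tangency), |NU| = √(13.3² + 34.2²) = 36.70 regardless of where J sits on A1. So U lies on both circle(R, 78.2) and circle(N, 36.70); the below-RA intersection is U = (60.27, -49.83). J is the foot of the tangent from U: J = (44.92, -19.27).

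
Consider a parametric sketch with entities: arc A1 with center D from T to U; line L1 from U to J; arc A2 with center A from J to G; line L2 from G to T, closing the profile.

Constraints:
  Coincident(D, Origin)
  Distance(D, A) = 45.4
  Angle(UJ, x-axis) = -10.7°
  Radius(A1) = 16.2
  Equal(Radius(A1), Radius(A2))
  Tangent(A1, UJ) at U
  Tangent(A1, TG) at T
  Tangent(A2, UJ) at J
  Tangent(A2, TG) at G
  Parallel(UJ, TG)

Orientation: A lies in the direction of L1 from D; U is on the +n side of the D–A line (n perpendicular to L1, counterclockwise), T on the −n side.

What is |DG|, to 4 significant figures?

48.20

The slot axis is L1's direction at -10.7°, so u = (cos -10.7°, sin -10.7°) = (0.9826, -0.1857) and n = (−sin -10.7°, cos -10.7°) = (0.1857, 0.9826). D is at the origin and A lies 45.4 along u from D, so A = 45.4·u = (44.61, -8.429). Tangency of A1 to both parallel lines with radius 16.2 puts U and T at D ± 16.2·n: U = (3.008, 15.92), T = (-3.008, -15.92). Equal radii place J and G the same way about A: J = A + 16.2·n = (47.62, 7.489), G = A − 16.2·n = (41.60, -24.35). Then |DG| = |G − D| = 48.20.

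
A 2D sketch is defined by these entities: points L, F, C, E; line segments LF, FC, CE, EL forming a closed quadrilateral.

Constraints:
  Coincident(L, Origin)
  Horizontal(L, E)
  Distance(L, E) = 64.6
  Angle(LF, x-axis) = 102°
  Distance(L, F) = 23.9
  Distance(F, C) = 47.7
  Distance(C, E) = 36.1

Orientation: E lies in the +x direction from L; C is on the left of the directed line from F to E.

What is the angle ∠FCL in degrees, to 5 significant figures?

27.707°

L is at the origin; LE is horizontal with |LE| = 64.6 and E in +x, so E = (64.6, 0). LF runs at 102.0° with |LF| = 23.9, so F = (-4.9691, 23.378). C is determined by |FC| = 47.7 and |CE| = 36.1 together: it lies at the intersection of circle(F, 47.7) and circle(E, 36.1). With |FE| = 73.392, the foot of the radical line on FE is 43.318 from F and the perpendicular offset is √(47.7² − 43.318²) = 19.970. Taking the left-of-FE solution: C = (42.454, 28.509).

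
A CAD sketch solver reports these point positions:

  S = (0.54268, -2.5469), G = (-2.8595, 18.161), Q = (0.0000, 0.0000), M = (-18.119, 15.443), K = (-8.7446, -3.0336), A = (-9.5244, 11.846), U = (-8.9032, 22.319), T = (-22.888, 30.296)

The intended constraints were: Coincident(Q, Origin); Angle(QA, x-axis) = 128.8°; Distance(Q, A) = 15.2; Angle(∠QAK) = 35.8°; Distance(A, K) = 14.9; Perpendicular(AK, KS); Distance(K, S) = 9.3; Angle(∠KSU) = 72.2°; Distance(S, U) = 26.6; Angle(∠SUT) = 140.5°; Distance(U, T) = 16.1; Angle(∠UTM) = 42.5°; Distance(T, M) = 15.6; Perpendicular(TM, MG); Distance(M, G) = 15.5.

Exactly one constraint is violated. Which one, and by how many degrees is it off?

Perpendicular(TM, MG) — off by 7.70°.

Q = (0.00, 0.00) ✓; QA at 128.8° ✓; |QA| = 15.20 ✓; ∠QAK = 35.80° ✓; |AK| = 14.90 ✓; ∠(AK, KS) = 90.00° ✓; |KS| = 9.300 ✓; ∠KSU = 72.20° ✓; |SU| = 26.60 ✓; ∠SUT = 140.5° ✓; |UT| = 16.10 ✓; ∠UTM = 42.50° ✓; |TM| = 15.60 ✓; ∠(TM, MG) = 82.30° ✗; |MG| = 15.50 ✓.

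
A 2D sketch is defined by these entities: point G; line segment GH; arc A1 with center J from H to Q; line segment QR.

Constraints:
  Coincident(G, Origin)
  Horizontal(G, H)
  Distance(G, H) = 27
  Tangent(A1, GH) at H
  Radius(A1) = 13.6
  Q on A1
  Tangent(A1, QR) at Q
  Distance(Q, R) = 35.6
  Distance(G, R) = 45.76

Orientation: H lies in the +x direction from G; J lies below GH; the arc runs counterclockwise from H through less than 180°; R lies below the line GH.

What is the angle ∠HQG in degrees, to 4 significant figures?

103.6°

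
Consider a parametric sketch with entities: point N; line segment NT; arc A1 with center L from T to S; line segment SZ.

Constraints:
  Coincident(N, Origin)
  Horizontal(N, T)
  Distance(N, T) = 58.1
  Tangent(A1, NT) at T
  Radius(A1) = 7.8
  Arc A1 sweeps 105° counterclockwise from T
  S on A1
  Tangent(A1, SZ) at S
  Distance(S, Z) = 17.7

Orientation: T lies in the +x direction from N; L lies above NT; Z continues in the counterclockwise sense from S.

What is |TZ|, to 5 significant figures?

27.077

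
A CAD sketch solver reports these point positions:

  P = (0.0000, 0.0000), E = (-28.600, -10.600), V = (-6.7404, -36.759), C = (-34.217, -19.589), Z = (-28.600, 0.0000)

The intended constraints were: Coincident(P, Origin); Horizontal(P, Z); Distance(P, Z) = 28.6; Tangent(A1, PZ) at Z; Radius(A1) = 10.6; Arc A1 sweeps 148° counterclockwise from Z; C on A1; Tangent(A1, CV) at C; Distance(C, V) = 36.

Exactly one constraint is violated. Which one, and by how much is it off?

Distance(C, V) = 36 — off by 3.60.

P = (0.00, 0.00) ✓; P.y = 0.00, Z.y = 0.00 ✓; |PZ| = 28.60 ✓; ∠(EZ, ZP) = 90.00° ✓; |EZ| = 10.60 ✓; bearing(E→C) − bearing(E→Z) = 148.0° ✓; |EC| = 10.60 ✓; ∠(EC, CV) = 90.00° ✓; |CV| = 32.40 ✗.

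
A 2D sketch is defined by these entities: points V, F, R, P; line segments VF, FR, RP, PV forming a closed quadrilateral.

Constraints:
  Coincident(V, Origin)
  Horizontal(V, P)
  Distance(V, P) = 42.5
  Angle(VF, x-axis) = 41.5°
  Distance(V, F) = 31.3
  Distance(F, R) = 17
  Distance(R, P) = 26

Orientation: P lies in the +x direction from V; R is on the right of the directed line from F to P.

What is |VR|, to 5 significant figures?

17.712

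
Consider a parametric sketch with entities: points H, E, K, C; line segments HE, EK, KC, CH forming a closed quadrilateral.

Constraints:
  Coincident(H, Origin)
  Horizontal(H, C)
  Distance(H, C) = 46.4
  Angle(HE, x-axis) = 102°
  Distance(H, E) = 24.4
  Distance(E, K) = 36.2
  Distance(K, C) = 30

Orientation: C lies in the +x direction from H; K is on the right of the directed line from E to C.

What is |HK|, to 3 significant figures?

17.5

Checks: |EK| = 36.20 ✓; |KC| = 30.00 ✓.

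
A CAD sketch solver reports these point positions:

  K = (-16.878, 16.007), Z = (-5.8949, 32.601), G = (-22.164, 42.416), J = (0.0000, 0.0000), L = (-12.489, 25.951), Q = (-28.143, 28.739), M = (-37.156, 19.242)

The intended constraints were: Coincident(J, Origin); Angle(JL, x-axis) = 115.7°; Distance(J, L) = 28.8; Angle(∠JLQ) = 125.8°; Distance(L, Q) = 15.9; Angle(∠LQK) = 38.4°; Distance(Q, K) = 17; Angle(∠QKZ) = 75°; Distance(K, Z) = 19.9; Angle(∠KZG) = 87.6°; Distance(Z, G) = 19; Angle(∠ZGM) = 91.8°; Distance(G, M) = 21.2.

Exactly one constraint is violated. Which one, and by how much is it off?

Distance(G, M) = 21.2 — off by 6.40.

J = (0.00, 0.00) ✓; JL at 115.7° ✓; |JL| = 28.80 ✓; ∠JLQ = 125.8° ✓; |LQ| = 15.90 ✓; ∠LQK = 38.40° ✓; |QK| = 17.00 ✓; ∠QKZ = 75.00° ✓; |KZ| = 19.90 ✓; ∠KZG = 87.60° ✓; |ZG| = 19.00 ✓; ∠ZGM = 91.80° ✓; |GM| = 27.60 ✗.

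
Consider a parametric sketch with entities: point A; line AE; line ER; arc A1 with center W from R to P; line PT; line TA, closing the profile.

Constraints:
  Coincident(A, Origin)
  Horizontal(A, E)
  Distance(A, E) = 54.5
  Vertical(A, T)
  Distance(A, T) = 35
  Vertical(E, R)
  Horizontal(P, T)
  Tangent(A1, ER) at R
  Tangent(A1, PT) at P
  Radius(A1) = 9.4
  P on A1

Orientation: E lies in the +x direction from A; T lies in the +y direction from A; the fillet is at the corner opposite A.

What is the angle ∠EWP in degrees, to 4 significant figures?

159.8°

The virtual corner opposite A is at (54.50, 35.00). A1 meets ER tangentially, so WR is at right angles to ER and A1 meets PT tangentially, so WP is at right angles to PT, with radius 9.4, so the center W sits 9.4 in from both sides at W = (45.10, 25.60). That places the tangent points at R = (54.50, 25.60) on ER and P = (45.10, 35.00) on PT. Then cos ∠EWP = WE·WP / (|WE||WP|), giving 159.8°.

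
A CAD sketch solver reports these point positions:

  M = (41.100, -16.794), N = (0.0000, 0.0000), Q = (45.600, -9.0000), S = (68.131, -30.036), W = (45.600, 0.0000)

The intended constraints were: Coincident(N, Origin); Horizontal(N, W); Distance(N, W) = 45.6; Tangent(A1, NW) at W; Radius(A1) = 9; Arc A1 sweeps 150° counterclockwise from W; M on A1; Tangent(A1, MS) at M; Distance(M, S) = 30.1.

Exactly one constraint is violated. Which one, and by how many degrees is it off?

Tangent(A1, MS) at M — off by 3.90°.

N = (0.00, 0.00) ✓; N.y = 0.00, W.y = 0.00 ✓; |NW| = 45.60 ✓; ∠(QW, WN) = 90.00° ✓; |QW| = 9.000 ✓; bearing(Q→M) − bearing(Q→W) = 150.0° ✓; |QM| = 9.000 ✓; ∠(QM, MS) = 86.10° ✗; |MS| = 30.10 ✓.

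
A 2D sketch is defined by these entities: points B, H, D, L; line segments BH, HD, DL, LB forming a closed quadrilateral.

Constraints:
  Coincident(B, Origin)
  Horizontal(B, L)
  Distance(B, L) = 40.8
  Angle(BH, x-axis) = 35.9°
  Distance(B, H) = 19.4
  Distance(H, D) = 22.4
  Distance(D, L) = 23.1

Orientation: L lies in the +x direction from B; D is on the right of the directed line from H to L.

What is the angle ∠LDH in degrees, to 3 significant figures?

74.5°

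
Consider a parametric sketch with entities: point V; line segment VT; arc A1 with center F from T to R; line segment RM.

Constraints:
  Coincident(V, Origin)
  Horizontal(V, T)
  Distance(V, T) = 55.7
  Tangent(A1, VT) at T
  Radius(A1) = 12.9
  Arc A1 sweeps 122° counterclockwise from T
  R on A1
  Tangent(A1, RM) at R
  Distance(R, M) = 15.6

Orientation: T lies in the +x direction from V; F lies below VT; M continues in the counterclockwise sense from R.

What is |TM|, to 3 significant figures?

33.1

On A1, T sits at bearing 90° from F; a 122° counterclockwise sweep puts R at bearing 212°, so R = F + 12.9·(cos 212°, sin 212°) = (44.8, -19.7). The tangent condition forces FR to be normal to RM, so RM runs along (−sin 212°, cos 212°); with |RM| = 15.6, M = (53.0, -33.0). Then |TM| = |M − T| = 33.1.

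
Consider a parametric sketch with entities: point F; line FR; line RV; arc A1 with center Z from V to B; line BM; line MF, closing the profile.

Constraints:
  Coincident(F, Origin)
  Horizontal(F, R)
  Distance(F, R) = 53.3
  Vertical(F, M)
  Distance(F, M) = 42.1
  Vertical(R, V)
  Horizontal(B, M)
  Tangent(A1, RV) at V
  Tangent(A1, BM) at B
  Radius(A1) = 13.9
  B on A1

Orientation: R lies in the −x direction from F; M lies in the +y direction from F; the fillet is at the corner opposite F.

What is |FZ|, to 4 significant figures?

48.45

F is at the origin; FR is horizontal with |FR| = 53.3 and R on the −x side, so R = (-53.30, 0.000). FM is vertical with |FM| = 42.1 and M on the +y side, so M = (0.000, 42.10). The virtual corner opposite F is at (-53.30, 42.10). A1 meets RV tangentially, so ZV is at right angles to RV and the tangent condition forces ZB to be normal to BM, with radius 13.9, so the center Z sits 13.9 in from both sides at Z = (-39.40, 28.20). Then |FZ| = |Z − F| = 48.45.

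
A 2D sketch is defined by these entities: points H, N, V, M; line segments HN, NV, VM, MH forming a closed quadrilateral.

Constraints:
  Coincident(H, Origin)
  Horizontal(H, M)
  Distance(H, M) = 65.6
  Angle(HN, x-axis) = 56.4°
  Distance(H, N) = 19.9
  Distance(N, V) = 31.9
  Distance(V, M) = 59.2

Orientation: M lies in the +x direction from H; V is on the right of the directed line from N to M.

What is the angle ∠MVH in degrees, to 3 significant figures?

104°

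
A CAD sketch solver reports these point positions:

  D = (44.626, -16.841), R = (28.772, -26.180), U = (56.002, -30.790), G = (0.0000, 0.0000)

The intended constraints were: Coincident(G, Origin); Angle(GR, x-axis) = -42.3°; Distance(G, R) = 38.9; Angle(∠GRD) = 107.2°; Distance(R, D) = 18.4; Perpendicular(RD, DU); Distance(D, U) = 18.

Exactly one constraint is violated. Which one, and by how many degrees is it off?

Perpendicular(RD, DU) — off by 8.70°.

G = (0.00, 0.00) ✓; GR at -42.30° ✓; |GR| = 38.90 ✓; ∠GRD = 107.2° ✓; |RD| = 18.40 ✓; ∠(RD, DU) = 81.30° ✗; |DU| = 18.00 ✓.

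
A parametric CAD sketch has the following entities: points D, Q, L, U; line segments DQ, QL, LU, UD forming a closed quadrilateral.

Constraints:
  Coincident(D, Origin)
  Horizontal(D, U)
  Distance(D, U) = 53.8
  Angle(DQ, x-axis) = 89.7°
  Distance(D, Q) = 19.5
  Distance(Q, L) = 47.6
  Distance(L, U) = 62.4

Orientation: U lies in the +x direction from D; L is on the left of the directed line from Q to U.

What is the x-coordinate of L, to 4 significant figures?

29.05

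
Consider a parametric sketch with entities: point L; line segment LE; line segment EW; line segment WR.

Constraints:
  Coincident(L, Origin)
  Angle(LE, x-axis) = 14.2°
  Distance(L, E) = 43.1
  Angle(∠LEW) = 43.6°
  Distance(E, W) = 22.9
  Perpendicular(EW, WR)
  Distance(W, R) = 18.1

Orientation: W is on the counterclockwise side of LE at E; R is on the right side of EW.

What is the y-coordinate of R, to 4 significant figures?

37.58

L is at the origin; LE runs at 14.2° with length 43.1, so E = 43.1·(cos 14.2°, sin 14.2°) = (41.78, 10.57). ∠LEW = 43.6°, so EW runs at 14.2° + (180° − 43.6°) = 150.6° from the x-axis; with |EW| = 22.9, W = E + 22.9·(cos 150.6°, sin 150.6°) = (21.83, 21.81). EW is perpendicular to WR; with |WR| = 18.1 on the right of EW, R = W + 18.1·(0.4909, 0.8712) = (30.72, 37.58). So R.y = 37.58.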